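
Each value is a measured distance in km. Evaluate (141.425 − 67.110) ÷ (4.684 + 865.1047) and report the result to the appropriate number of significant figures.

0.085440

141.425 − 67.110 = 74.315, limited to 3 d.p. → 5 s.f.; 4.684 + 865.1047 = 869.7887, limited to 3 d.p. → 6 s.f.
Carrying full precision, 74.315 ÷ 869.7887 = 0.0854402914179…; keep min(5, 6) = 5 s.f.
Rounded to 5 significant figures: 0.085440.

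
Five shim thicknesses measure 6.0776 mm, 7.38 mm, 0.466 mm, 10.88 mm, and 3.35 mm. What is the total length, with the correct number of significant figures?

6.0776 mm + 7.38 mm + 0.466 mm + 10.88 mm + 3.35 mm = 28.1536 mm.
Addition/subtraction keeps the fewest decimal places: 6.0776 → 4 decimal places, 7.38 → 2 decimal places, 0.466 → 3 decimal places, 10.88 → 2 decimal places, 3.35 → 2 decimal places; limit is 2.
Rounded to 2 decimal places: 28.15 mm.

28.15 mm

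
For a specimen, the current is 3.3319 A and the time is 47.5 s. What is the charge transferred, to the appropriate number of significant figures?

charge transferred = 3.3319 A × 47.5 s = 158.26525 C.
3.3319 has 5 significant figures; 47.5 has 3.
Division/multiplication keeps the fewest: 3 significant figures.
Rounded: 158 C.

158 C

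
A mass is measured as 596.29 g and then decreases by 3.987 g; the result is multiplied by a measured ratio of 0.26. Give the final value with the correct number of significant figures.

1.5 × 10² g

596.29 g − 3.987 g = 592.303 g; the difference is limited to 2 decimal places (5 s.f.).
Carrying full precision, 592.303 × 0.26 = 153.99878 g; 0.26 has 2 s.f., so the result keeps min(5, 2) = 2 s.f.
Rounded to 2 significant figures: 1.5 × 10² g.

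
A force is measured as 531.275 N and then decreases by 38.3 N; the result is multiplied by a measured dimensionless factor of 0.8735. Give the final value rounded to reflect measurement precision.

531.275 N − 38.3 N = 492.975 N; the difference is limited to 1 decimal place (4 s.f.).
Carrying full precision, 492.975 × 0.8735 = 430.6136625 N; 0.8735 has 4 s.f., so the result keeps min(4, 4) = 4 s.f.
Rounded to 4 significant figures: 430.6 N.

430.6 N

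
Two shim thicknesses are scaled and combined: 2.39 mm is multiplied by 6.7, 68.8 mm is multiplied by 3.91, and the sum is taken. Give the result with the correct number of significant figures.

2.39 × 6.7 = 16.013 → 16 mm (2 s.f., last digit at the 10^0 place).
68.8 × 3.91 = 269.008 → 269 mm (3 s.f., last digit at the 10^0 place).
Sum: 285.021 mm; keep the coarser place, 10^0.
Result: 285 mm.

285 mm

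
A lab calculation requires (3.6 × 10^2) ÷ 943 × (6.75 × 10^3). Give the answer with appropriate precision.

(3.6 × 10^2) ÷ 943 × (6.75 × 10^3) = 2576.88229056…
Multiplication/division keeps the fewest significant figures: 3.6 × 10^2 → 2 s.f., 943 → 3 s.f., 6.75 × 10^3 → 3 s.f.; limit is 2.
Rounded to 2 significant figures: 2.6 × 10^3.

2.6 × 10^3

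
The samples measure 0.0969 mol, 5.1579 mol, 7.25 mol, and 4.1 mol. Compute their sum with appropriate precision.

0.0969 mol + 5.1579 mol + 7.25 mol + 4.1 mol = 16.6048 mol.
Addition/subtraction keeps the fewest decimal places: 0.0969 → 4 decimal places, 5.1579 → 4 decimal places, 7.25 → 2 decimal places, 4.1 → 1 decimal place; limit is 1.
Rounded to 1 decimal place: 16.6 mol.

16.6 mol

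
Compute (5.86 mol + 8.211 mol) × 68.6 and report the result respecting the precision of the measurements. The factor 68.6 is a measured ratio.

5.86 mol + 8.211 mol = 14.071 mol; the sum is limited to 2 decimal places (4 s.f.).
Carrying full precision, 14.071 × 68.6 = 965.2706 mol; 68.6 has 3 s.f., so the result keeps min(4, 3) = 3 s.f.
Rounded to 3 significant figures: 965 mol.

965 mol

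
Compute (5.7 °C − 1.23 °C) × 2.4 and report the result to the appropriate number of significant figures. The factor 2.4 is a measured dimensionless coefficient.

11 °C

5.7 °C − 1.23 °C = 4.47 °C; the difference is limited to 1 decimal place (2 s.f.).
Carrying full precision, 4.47 × 2.4 = 10.728 °C; 2.4 has 2 s.f., so the result keeps min(2, 2) = 2 s.f.
Rounded to 2 significant figures: 11 °C.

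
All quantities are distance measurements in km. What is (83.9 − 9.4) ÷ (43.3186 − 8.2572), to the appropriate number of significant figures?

83.9 − 9.4 = 74.5, limited to 1 d.p. → 3 s.f.; 43.3186 − 8.2572 = 35.0614, limited to 4 d.p. → 6 s.f.
Carrying full precision, 74.5 ÷ 35.0614 = 2.12484384537…; keep min(3, 6) = 3 s.f.
Rounded to 3 significant figures: 2.12.

2.12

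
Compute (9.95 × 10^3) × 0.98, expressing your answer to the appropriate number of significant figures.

(9.95 × 10^3) × 0.98 = 9751
Multiplication/division keeps the fewest significant figures: 9.95 × 10^3 → 3 s.f., 0.98 → 2 s.f.; limit is 2.
Rounded to 2 significant figures: 9.8 × 10^3.

9.8 × 10^3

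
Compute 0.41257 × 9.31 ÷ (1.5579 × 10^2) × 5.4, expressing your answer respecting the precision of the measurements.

0.13

0.41257 × 9.31 ÷ (1.5579 × 10^2) × 5.4 = 0.133137840555…
Multiplication/division keeps the fewest significant figures: 0.41257 → 5 s.f., 9.31 → 3 s.f., 1.5579 × 10^2 → 5 s.f., 5.4 → 2 s.f.; limit is 2.
Rounded to 2 significant figures: 0.13.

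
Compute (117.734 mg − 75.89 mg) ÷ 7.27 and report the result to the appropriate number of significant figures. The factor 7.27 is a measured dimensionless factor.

5.76 mg

117.734 mg − 75.89 mg = 41.844 mg; the difference is limited to 2 decimal places (4 s.f.).
Carrying full precision, 41.844 ÷ 7.27 = 5.75570839065… mg; 7.27 has 3 s.f., so the result keeps min(4, 3) = 3 s.f.
Rounded to 3 significant figures: 5.76 mg.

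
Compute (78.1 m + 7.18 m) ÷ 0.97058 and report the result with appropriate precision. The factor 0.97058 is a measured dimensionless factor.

87.9 m

78.1 m + 7.18 m = 85.28 m; the sum is limited to 1 decimal place (3 s.f.).
Carrying full precision, 85.28 ÷ 0.97058 = 87.8649879454… m; 0.97058 has 5 s.f., so the result keeps min(3, 5) = 3 s.f.
Rounded to 3 significant figures: 87.9 m.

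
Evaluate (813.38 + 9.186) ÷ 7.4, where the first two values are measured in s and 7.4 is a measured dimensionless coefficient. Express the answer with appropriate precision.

1.1 × 10² s

813.38 s + 9.186 s = 822.566 s; the sum is limited to 2 decimal places (5 s.f.).
Carrying full precision, 822.566 ÷ 7.4 = 111.157567568… s; 7.4 has 2 s.f., so the result keeps min(5, 2) = 2 s.f.
Rounded to 2 significant figures: 1.1 × 10² s.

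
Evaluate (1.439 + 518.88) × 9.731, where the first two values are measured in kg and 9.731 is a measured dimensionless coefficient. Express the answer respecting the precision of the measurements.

5063 kg

1.439 kg + 518.88 kg = 520.319 kg; the sum is limited to 2 decimal places (5 s.f.).
Carrying full precision, 520.319 × 9.731 = 5063.224189 kg; 9.731 has 4 s.f., so the result keeps min(5, 4) = 4 s.f.
Rounded to 4 significant figures: 5063 kg.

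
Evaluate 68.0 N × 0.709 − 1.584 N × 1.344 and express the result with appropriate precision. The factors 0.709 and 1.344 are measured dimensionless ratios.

68.0 × 0.709 = 48.212 → 48.2 N (3 s.f., last digit at the 10^-1 place).
1.584 × 1.344 = 2.128896 → 2.129 N (4 s.f., last digit at the 10^-3 place).
Difference: 46.083104 N; keep the coarser place, 10^-1.
Result: 46.1 N.

46.1 N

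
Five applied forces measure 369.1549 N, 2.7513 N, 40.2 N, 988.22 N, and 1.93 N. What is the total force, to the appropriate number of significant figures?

369.1549 N + 2.7513 N + 40.2 N + 988.22 N + 1.93 N = 1402.2562 N.
Addition/subtraction keeps the fewest decimal places: 369.1549 → 4 decimal places, 2.7513 → 4 decimal places, 40.2 → 1 decimal place, 988.22 → 2 decimal places, 1.93 → 2 decimal places; limit is 1.
Rounded to 1 decimal place: 1402.3 N.

1402.3 N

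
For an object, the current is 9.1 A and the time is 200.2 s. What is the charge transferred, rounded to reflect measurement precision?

1.8 × 10^3 C

charge transferred = 9.1 A × 200.2 s = 1821.82 C.
9.1 has 2 significant figures; 200.2 has 4.
Division/multiplication keeps the fewest: 2 significant figures.
Rounded: 1.8 × 10^3 C.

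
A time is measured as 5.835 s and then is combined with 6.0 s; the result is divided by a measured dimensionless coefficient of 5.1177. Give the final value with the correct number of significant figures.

2.31 s

5.835 s + 6.0 s = 11.835 s; the sum is limited to 1 decimal place (3 s.f.).
Carrying full precision, 11.835 ÷ 5.1177 = 2.31256228384… s; 5.1177 has 5 s.f., so the result keeps min(3, 5) = 3 s.f.
Rounded to 3 significant figures: 2.31 s.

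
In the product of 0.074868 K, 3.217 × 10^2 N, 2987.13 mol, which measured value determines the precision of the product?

3.217 × 10^2 N

0.074868 K → 5 s.f.; 3.217 × 10^2 N → 4 s.f.; 2987.13 mol → 6 s.f.
The fewest is 4 significant figures, from 3.217 × 10^2 N.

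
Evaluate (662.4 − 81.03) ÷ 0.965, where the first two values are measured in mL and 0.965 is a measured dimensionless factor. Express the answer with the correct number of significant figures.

602 mL

662.4 mL − 81.03 mL = 581.37 mL; the difference is limited to 1 decimal place (4 s.f.).
Carrying full precision, 581.37 ÷ 0.965 = 602.455958549… mL; 0.965 has 3 s.f., so the result keeps min(4, 3) = 3 s.f.
Rounded to 3 significant figures: 602 mL.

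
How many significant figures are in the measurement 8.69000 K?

8.69000: trailing zeros after a decimal point are significant.

6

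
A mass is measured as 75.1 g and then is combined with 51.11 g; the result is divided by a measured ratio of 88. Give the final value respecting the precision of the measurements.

75.1 g + 51.11 g = 126.21 g; the sum is limited to 1 decimal place (4 s.f.).
Carrying full precision, 126.21 ÷ 88 = 1.43420454545… g; 88 has 2 s.f., so the result keeps min(4, 2) = 2 s.f.
Rounded to 2 significant figures: 1.4 g.

1.4 g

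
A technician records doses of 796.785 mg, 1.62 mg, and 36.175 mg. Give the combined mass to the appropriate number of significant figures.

796.785 mg + 1.62 mg + 36.175 mg = 834.580 mg.
Addition/subtraction keeps the fewest decimal places: 796.785 → 3 decimal places, 1.62 → 2 decimal places, 36.175 → 3 decimal places; limit is 2.
Rounded to 2 decimal places: 8.3458 × 10^2 mg.

8.3458 × 10^2 mg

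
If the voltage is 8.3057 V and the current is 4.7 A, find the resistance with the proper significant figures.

1.8 Ω

resistance = 8.3057 V ÷ 4.7 A = 1.76717021277… Ω.
8.3057 has 5 significant figures; 4.7 has 2.
Division/multiplication keeps the fewest: 2 significant figures.
Rounded: 1.8 Ω.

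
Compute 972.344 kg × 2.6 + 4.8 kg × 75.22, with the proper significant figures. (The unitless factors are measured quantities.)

2.9 × 10³ kg

972.344 × 2.6 = 2528.0944 → 2.5 × 10³ kg (2 s.f., last digit at the 10^2 place).
4.8 × 75.22 = 361.056 → 3.6 × 10² kg (2 s.f., last digit at the 10^1 place).
Sum: 2889.1504 kg; keep the coarser place, 10^2.
Result: 2.9 × 10³ kg.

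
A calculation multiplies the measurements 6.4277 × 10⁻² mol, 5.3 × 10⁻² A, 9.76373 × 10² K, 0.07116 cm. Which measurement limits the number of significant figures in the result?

5.3 × 10⁻² A

6.4277 × 10⁻² mol → 5 s.f.; 5.3 × 10⁻² A → 2 s.f.; 9.76373 × 10² K → 6 s.f.; 0.07116 cm → 4 s.f.
The fewest is 2 significant figures, from 5.3 × 10⁻² A.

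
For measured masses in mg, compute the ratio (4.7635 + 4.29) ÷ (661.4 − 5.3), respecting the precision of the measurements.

4.7635 + 4.29 = 9.0535, limited to 2 d.p. → 3 s.f.; 661.4 − 5.3 = 656.1, limited to 1 d.p. → 4 s.f.
Carrying full precision, 9.0535 ÷ 656.1 = 0.0137989635726…; keep min(3, 4) = 3 s.f.
Rounded to 3 significant figures: 0.0138.

0.0138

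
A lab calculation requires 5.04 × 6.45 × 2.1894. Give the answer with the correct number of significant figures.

5.04 × 6.45 × 2.1894 = 71.1730152
Multiplication/division keeps the fewest significant figures: 5.04 → 3 s.f., 6.45 → 3 s.f., 2.1894 → 5 s.f.; limit is 3.
Rounded to 3 significant figures: 71.2.

71.2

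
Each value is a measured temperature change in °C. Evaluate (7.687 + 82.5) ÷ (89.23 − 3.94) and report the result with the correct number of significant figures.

1.06

7.687 + 82.5 = 90.187, limited to 1 d.p. → 3 s.f.; 89.23 − 3.94 = 85.29, limited to 2 d.p. → 4 s.f.
Carrying full precision, 90.187 ÷ 85.29 = 1.05741587525…; keep min(3, 4) = 3 s.f.
Rounded to 3 significant figures: 1.06.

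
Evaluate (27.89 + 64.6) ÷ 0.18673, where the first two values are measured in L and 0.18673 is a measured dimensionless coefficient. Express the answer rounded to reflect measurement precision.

27.89 L + 64.6 L = 92.49 L; the sum is limited to 1 decimal place (3 s.f.).
Carrying full precision, 92.49 ÷ 0.18673 = 495.314089862… L; 0.18673 has 5 s.f., so the result keeps min(3, 5) = 3 s.f.
Rounded to 3 significant figures: 495 L.

495 L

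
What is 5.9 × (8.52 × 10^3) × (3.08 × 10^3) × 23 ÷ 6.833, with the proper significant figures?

5.9 × (8.52 × 10^3) × (3.08 × 10^3) × 23 ÷ 6.833 = 521145195.375…
Multiplication/division keeps the fewest significant figures: 5.9 → 2 s.f., 8.52 × 10^3 → 3 s.f., 3.08 × 10^3 → 3 s.f., 23 → 2 s.f., 6.833 → 4 s.f.; limit is 2.
Rounded to 2 significant figures: 5.2 × 10^8.

5.2 × 10^8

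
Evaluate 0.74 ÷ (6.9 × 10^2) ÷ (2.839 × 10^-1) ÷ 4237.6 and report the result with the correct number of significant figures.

0.74 ÷ (6.9 × 10^2) ÷ (2.839 × 10^-1) ÷ 4237.6 = 8.91450589573 × 10^-7…
Multiplication/division keeps the fewest significant figures: 0.74 → 2 s.f., 6.9 × 10^2 → 2 s.f., 2.839 × 10^-1 → 4 s.f., 4237.6 → 5 s.f.; limit is 2.
Rounded to 2 significant figures: 8.9 × 10^-7.

8.9 × 10^-7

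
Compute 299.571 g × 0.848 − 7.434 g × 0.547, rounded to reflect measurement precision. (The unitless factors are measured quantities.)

250. g

299.571 × 0.848 = 254.036208 → 254 g (3 s.f., last digit at the 10^0 place).
7.434 × 0.547 = 4.066398 → 4.07 g (3 s.f., last digit at the 10^-2 place).
Difference: 249.96981 g; keep the coarser place, 10^0.
Result: 250. g.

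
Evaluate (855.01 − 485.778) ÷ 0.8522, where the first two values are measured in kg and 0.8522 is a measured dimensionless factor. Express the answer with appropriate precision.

433.3 kg

855.01 kg − 485.778 kg = 369.232 kg; the difference is limited to 2 decimal places (5 s.f.).
Carrying full precision, 369.232 ÷ 0.8522 = 433.269185637… kg; 0.8522 has 4 s.f., so the result keeps min(5, 4) = 4 s.f.
Rounded to 4 significant figures: 433.3 kg.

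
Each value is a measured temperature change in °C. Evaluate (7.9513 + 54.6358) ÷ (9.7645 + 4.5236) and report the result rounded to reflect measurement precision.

7.9513 + 54.6358 = 62.5871, limited to 4 d.p. → 6 s.f.; 9.7645 + 4.5236 = 14.2881, limited to 4 d.p. → 6 s.f.
Carrying full precision, 62.5871 ÷ 14.2881 = 4.38036547897…; keep min(6, 6) = 6 s.f.
Rounded to 6 significant figures: 4.38037.

4.38037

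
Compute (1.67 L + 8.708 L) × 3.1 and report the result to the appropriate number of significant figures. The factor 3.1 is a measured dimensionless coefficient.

1.67 L + 8.708 L = 10.378 L; the sum is limited to 2 decimal places (4 s.f.).
Carrying full precision, 10.378 × 3.1 = 32.1718 L; 3.1 has 2 s.f., so the result keeps min(4, 2) = 2 s.f.
Rounded to 2 significant figures: 32 L.

32 L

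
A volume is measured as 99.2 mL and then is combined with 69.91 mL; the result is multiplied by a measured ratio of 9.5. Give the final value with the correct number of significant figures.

1.6 × 10³ mL

99.2 mL + 69.91 mL = 169.11 mL; the sum is limited to 1 decimal place (4 s.f.).
Carrying full precision, 169.11 × 9.5 = 1606.545 mL; 9.5 has 2 s.f., so the result keeps min(4, 2) = 2 s.f.
Rounded to 2 significant figures: 1.6 × 10³ mL.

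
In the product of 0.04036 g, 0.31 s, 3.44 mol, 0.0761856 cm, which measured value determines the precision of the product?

0.31 s

0.04036 g → 4 s.f.; 0.31 s → 2 s.f.; 3.44 mol → 3 s.f.; 0.0761856 cm → 6 s.f.
The fewest is 2 significant figures, from 0.31 s.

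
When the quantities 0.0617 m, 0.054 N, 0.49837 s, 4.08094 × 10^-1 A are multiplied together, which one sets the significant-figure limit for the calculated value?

0.054 N

0.0617 m → 3 s.f.; 0.054 N → 2 s.f.; 0.49837 s → 5 s.f.; 4.08094 × 10^-1 A → 6 s.f.
The fewest is 2 significant figures, from 0.054 N.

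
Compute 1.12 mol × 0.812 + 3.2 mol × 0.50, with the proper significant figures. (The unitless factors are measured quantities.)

1.12 × 0.812 = 0.90944 → 0.909 mol (3 s.f., last digit at the 10^-3 place).
3.2 × 0.50 = 1.6 → 1.6 mol (2 s.f., last digit at the 10^-1 place).
Sum: 2.50944 mol; keep the coarser place, 10^-1.
Result: 2.5 mol.

2.5 mol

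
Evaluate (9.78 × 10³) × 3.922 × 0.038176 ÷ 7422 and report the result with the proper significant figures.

(9.78 × 10³) × 3.922 × 0.038176 ÷ 7422 = 0.197294925918…
Multiplication/division keeps the fewest significant figures: 9.78 × 10³ → 3 s.f., 3.922 → 4 s.f., 0.038176 → 5 s.f., 7422 → 4 s.f.; limit is 3.
Rounded to 3 significant figures: 0.197.

0.197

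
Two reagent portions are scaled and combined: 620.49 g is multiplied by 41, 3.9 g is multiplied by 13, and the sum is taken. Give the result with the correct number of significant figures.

2.5 × 10^4 g

620.49 × 41 = 25440.09 → 2.5 × 10^4 g (2 s.f., last digit at the 10^3 place).
3.9 × 13 = 50.7 → 51 g (2 s.f., last digit at the 10^0 place).
Sum: 25490.79 g; keep the coarser place, 10^3.
Result: 2.5 × 10^4 g.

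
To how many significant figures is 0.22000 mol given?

5

0.22000: leading zeros are not significant; trailing zeros after a decimal point are significant.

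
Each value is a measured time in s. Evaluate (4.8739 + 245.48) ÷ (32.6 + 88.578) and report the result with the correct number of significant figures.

4.8739 + 245.48 = 250.3539, limited to 2 d.p. → 5 s.f.; 32.6 + 88.578 = 121.178, limited to 1 d.p. → 4 s.f.
Carrying full precision, 250.3539 ÷ 121.178 = 2.06600125435…; keep min(5, 4) = 4 s.f.
Rounded to 4 significant figures: 2.066.

2.066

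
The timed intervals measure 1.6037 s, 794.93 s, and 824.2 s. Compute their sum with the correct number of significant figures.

1620.7 s

1.6037 s + 794.93 s + 824.2 s = 1620.7337 s.
Addition/subtraction keeps the fewest decimal places: 1.6037 → 4 decimal places, 794.93 → 2 decimal places, 824.2 → 1 decimal place; limit is 1.
Rounded to 1 decimal place: 1620.7 s.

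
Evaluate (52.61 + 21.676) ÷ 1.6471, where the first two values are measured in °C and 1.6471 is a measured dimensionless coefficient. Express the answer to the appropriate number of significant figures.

45.10 °C

52.61 °C + 21.676 °C = 74.286 °C; the sum is limited to 2 decimal places (4 s.f.).
Carrying full precision, 74.286 ÷ 1.6471 = 45.1010867585… °C; 1.6471 has 5 s.f., so the result keeps min(4, 5) = 4 s.f.
Rounded to 4 significant figures: 45.10 °C.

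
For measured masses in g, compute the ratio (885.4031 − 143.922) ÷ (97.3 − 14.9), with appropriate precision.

885.4031 − 143.922 = 741.4811, limited to 3 d.p. → 6 s.f.; 97.3 − 14.9 = 82.4, limited to 1 d.p. → 3 s.f.
Carrying full precision, 741.4811 ÷ 82.4 = 8.99855703883…; keep min(6, 3) = 3 s.f.
Rounded to 3 significant figures: 9.00.

9.00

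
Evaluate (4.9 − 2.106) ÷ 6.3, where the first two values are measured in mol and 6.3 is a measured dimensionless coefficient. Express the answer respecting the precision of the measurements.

4.4 × 10⁻¹ mol

4.9 mol − 2.106 mol = 2.794 mol; the difference is limited to 1 decimal place (2 s.f.).
Carrying full precision, 2.794 ÷ 6.3 = 0.443492063492… mol; 6.3 has 2 s.f., so the result keeps min(2, 2) = 2 s.f.
Rounded to 2 significant figures: 4.4 × 10⁻¹ mol.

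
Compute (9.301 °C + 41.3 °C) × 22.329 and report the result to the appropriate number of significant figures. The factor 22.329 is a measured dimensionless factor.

1.13 × 10^3 °C

9.301 °C + 41.3 °C = 50.601 °C; the sum is limited to 1 decimal place (3 s.f.).
Carrying full precision, 50.601 × 22.329 = 1129.869729 °C; 22.329 has 5 s.f., so the result keeps min(3, 5) = 3 s.f.
Rounded to 3 significant figures: 1.13 × 10^3 °C.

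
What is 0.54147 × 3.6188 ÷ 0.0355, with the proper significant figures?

0.54147 × 3.6188 ÷ 0.0355 = 55.1963841127…
Multiplication/division keeps the fewest significant figures: 0.54147 → 5 s.f., 3.6188 → 5 s.f., 0.0355 → 3 s.f.; limit is 3.
Rounded to 3 significant figures: 55.2.

55.2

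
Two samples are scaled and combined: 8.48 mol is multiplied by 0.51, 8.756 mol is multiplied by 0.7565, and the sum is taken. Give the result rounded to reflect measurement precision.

10.9 mol

8.48 × 0.51 = 4.3248 → 4.3 mol (2 s.f., last digit at the 10^-1 place).
8.756 × 0.7565 = 6.623914 → 6.624 mol (4 s.f., last digit at the 10^-3 place).
Sum: 10.948714 mol; keep the coarser place, 10^-1.
Result: 10.9 mol.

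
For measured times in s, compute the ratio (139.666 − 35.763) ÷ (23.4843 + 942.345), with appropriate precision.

139.666 − 35.763 = 103.903, limited to 3 d.p. → 6 s.f.; 23.4843 + 942.345 = 965.8293, limited to 3 d.p. → 6 s.f.
Carrying full precision, 103.903 ÷ 965.8293 = 0.107579051495…; keep min(6, 6) = 6 s.f.
Rounded to 6 significant figures: 0.107579.

0.107579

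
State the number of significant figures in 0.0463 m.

0.0463: leading zeros are not significant.

3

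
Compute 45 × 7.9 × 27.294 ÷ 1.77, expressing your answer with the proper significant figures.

45 × 7.9 × 27.294 ÷ 1.77 = 5481.93050847…
Multiplication/division keeps the fewest significant figures: 45 → 2 s.f., 7.9 → 2 s.f., 27.294 → 5 s.f., 1.77 → 3 s.f.; limit is 2.
Rounded to 2 significant figures: 5.5 × 10^3.

5.5 × 10^3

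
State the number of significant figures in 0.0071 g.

2

0.0071: leading zeros are not significant.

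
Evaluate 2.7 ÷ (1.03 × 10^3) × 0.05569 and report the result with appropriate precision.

1.5 × 10^-4

2.7 ÷ (1.03 × 10^3) × 0.05569 = 0.000145983495146…
Multiplication/division keeps the fewest significant figures: 2.7 → 2 s.f., 1.03 × 10^3 → 3 s.f., 0.05569 → 4 s.f.; limit is 2.
Rounded to 2 significant figures: 1.5 × 10^-4.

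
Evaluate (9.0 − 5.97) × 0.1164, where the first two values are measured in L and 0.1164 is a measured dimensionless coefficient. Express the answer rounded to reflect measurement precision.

0.35 L

9.0 L − 5.97 L = 3.03 L; the difference is limited to 1 decimal place (2 s.f.).
Carrying full precision, 3.03 × 0.1164 = 0.352692 L; 0.1164 has 4 s.f., so the result keeps min(2, 4) = 2 s.f.
Rounded to 2 significant figures: 0.35 L.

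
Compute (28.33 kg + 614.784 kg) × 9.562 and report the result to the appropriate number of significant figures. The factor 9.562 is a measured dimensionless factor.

28.33 kg + 614.784 kg = 643.114 kg; the sum is limited to 2 decimal places (5 s.f.).
Carrying full precision, 643.114 × 9.562 = 6149.456068 kg; 9.562 has 4 s.f., so the result keeps min(5, 4) = 4 s.f.
Rounded to 4 significant figures: 6149 kg.

6149 kg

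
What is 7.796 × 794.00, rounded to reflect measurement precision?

7.796 × 794.00 = 6190.024
Multiplication/division keeps the fewest significant figures: 7.796 → 4 s.f., 794.00 → 5 s.f.; limit is 4.
Rounded to 4 significant figures: 6.190 × 10^3.

6.190 × 10^3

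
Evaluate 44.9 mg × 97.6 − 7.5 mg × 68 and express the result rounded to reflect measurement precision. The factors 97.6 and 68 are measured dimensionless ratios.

44.9 × 97.6 = 4382.24 → 4.38 × 10³ mg (3 s.f., last digit at the 10^1 place).
7.5 × 68 = 510 → 5.1 × 10² mg (2 s.f., last digit at the 10^1 place).
Difference: 3872.24 mg; keep the coarser place, 10^1.
Result: 3.87 × 10³ mg.

3.87 × 10³ mg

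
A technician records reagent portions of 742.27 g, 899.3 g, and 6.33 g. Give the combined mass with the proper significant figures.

1647.9 g

742.27 g + 899.3 g + 6.33 g = 1647.90 g.
Addition/subtraction keeps the fewest decimal places: 742.27 → 2 decimal places, 899.3 → 1 decimal place, 6.33 → 2 decimal places; limit is 1.
Rounded to 1 decimal place: 1647.9 g.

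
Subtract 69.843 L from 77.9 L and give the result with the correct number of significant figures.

77.9 L − 69.843 L = 8.057 L.
Addition/subtraction keeps the fewest decimal places: 77.9 → 1 decimal place, 69.843 → 3 decimal places; limit is 1.
Rounded to 1 decimal place: 8.1 L.

8.1 L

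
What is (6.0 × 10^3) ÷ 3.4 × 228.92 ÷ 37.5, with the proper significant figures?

1.1 × 10^4

(6.0 × 10^3) ÷ 3.4 × 228.92 ÷ 37.5 = 10772.7058824…
Multiplication/division keeps the fewest significant figures: 6.0 × 10^3 → 2 s.f., 3.4 → 2 s.f., 228.92 → 5 s.f., 37.5 → 3 s.f.; limit is 2.
Rounded to 2 significant figures: 1.1 × 10^4.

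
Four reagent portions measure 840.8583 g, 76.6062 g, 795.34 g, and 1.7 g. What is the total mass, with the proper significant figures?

840.8583 g + 76.6062 g + 795.34 g + 1.7 g = 1714.5045 g.
Addition/subtraction keeps the fewest decimal places: 840.8583 → 4 decimal places, 76.6062 → 4 decimal places, 795.34 → 2 decimal places, 1.7 → 1 decimal place; limit is 1.
Rounded to 1 decimal place: 1714.5 g.

1714.5 g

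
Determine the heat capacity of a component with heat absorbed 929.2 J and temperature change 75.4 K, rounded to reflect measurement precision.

heat capacity = 929.2 J ÷ 75.4 K = 12.3236074271… J/K.
929.2 has 4 significant figures; 75.4 has 3.
Division/multiplication keeps the fewest: 3 significant figures.
Rounded: 12.3 J/K.

12.3 J/K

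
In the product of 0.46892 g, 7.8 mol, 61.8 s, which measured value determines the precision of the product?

0.46892 g → 5 s.f.; 7.8 mol → 2 s.f.; 61.8 s → 3 s.f.
The fewest is 2 significant figures, from 7.8 mol.

7.8 mol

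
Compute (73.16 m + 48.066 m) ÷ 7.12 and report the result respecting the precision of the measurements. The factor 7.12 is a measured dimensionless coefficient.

73.16 m + 48.066 m = 121.226 m; the sum is limited to 2 decimal places (5 s.f.).
Carrying full precision, 121.226 ÷ 7.12 = 17.0261235955… m; 7.12 has 3 s.f., so the result keeps min(5, 3) = 3 s.f.
Rounded to 3 significant figures: 17.0 m.

17.0 m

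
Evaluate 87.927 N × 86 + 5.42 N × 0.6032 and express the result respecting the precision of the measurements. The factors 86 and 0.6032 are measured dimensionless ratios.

7.6 × 10^3 N

87.927 × 86 = 7561.722 → 7.6 × 10^3 N (2 s.f., last digit at the 10^2 place).
5.42 × 0.6032 = 3.269344 → 3.27 N (3 s.f., last digit at the 10^-2 place).
Sum: 7564.991344 N; keep the coarser place, 10^2.
Result: 7.6 × 10^3 N.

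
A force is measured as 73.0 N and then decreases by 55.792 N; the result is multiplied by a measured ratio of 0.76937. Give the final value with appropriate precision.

13.2 N

73.0 N − 55.792 N = 17.208 N; the difference is limited to 1 decimal place (3 s.f.).
Carrying full precision, 17.208 × 0.76937 = 13.23931896 N; 0.76937 has 5 s.f., so the result keeps min(3, 5) = 3 s.f.
Rounded to 3 significant figures: 13.2 N.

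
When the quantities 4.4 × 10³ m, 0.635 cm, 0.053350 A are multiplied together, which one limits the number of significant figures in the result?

4.4 × 10³ m → 2 s.f.; 0.635 cm → 3 s.f.; 0.053350 A → 5 s.f.
The fewest is 2 significant figures, from 4.4 × 10³ m.

4.4 × 10³ m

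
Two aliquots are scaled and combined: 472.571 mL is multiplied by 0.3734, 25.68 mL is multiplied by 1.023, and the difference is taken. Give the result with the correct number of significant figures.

472.571 × 0.3734 = 176.4580114 → 1.765 × 10² mL (4 s.f., last digit at the 10^-1 place).
25.68 × 1.023 = 26.27064 → 26.27 mL (4 s.f., last digit at the 10^-2 place).
Difference: 150.1873714 mL; keep the coarser place, 10^-1.
Result: 150.2 mL.

150.2 mL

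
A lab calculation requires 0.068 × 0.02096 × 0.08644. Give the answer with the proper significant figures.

1.2 × 10^-4

0.068 × 0.02096 × 0.08644 = 0.0001232012032
Multiplication/division keeps the fewest significant figures: 0.068 → 2 s.f., 0.02096 → 4 s.f., 0.08644 → 4 s.f.; limit is 2.
Rounded to 2 significant figures: 1.2 × 10^-4.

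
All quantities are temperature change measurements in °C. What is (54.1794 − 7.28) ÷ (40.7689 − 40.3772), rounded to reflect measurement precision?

1.197 × 10^2

54.1794 − 7.28 = 46.8994, limited to 2 d.p. → 4 s.f.; 40.7689 − 40.3772 = 0.3917, limited to 4 d.p. → 4 s.f.
Carrying full precision, 46.8994 ÷ 0.3917 = 119.732958897…; keep min(4, 4) = 4 s.f.
Rounded to 4 significant figures: 1.197 × 10^2.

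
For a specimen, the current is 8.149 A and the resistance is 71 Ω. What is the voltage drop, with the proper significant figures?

5.8 × 10² V

voltage drop = 8.149 A × 71 Ω = 578.579 V.
8.149 has 4 significant figures; 71 has 2.
Division/multiplication keeps the fewest: 2 significant figures.
Rounded: 5.8 × 10² V.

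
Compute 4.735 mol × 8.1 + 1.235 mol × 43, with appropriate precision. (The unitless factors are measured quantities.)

4.735 × 8.1 = 38.3535 → 38 mol (2 s.f., last digit at the 10^0 place).
1.235 × 43 = 53.105 → 53 mol (2 s.f., last digit at the 10^0 place).
Sum: 91.4585 mol; keep the coarser place, 10^0.
Result: 91 mol.

91 mol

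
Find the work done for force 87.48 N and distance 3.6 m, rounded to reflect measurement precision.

3.1 × 10² J

work done = 87.48 N × 3.6 m = 314.928 J.
87.48 has 4 significant figures; 3.6 has 2.
Division/multiplication keeps the fewest: 2 significant figures.
Rounded: 3.1 × 10² J.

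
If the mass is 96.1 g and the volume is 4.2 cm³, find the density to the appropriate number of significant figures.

23 g/cm³

density = 96.1 g ÷ 4.2 cm³ = 22.880952381… g/cm³.
96.1 has 3 significant figures; 4.2 has 2.
Division/multiplication keeps the fewest: 2 significant figures.
Rounded: 23 g/cm³.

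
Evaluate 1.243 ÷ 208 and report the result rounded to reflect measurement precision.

1.243 ÷ 208 = 0.00597596153846…
Multiplication/division keeps the fewest significant figures: 1.243 → 4 s.f., 208 → 3 s.f.; limit is 3.
Rounded to 3 significant figures: 0.00598.

0.00598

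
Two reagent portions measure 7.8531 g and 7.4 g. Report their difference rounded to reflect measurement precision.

7.8531 g − 7.4 g = 0.4531 g.
Addition/subtraction keeps the fewest decimal places: 7.8531 → 4 decimal places, 7.4 → 1 decimal place; limit is 1.
Rounded to 1 decimal place: 0.5 g.

0.5 g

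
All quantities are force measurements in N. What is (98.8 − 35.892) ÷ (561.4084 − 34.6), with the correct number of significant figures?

98.8 − 35.892 = 62.908, limited to 1 d.p. → 3 s.f.; 561.4084 − 34.6 = 526.8084, limited to 1 d.p. → 4 s.f.
Carrying full precision, 62.908 ÷ 526.8084 = 0.119413433802…; keep min(3, 4) = 3 s.f.
Rounded to 3 significant figures: 1.19 × 10⁻¹.

1.19 × 10⁻¹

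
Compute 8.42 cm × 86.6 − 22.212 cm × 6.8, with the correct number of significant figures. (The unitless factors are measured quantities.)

8.42 × 86.6 = 729.172 → 729 cm (3 s.f., last digit at the 10^0 place).
22.212 × 6.8 = 151.0416 → 1.5 × 10^2 cm (2 s.f., last digit at the 10^1 place).
Difference: 578.1304 cm; keep the coarser place, 10^1.
Result: 5.8 × 10^2 cm.

5.8 × 10^2 cm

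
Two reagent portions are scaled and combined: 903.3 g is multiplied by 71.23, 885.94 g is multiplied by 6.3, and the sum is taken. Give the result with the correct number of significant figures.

6.99 × 10⁴ g

903.3 × 71.23 = 64342.059 → 6.434 × 10⁴ g (4 s.f., last digit at the 10^1 place).
885.94 × 6.3 = 5581.422 → 5.6 × 10³ g (2 s.f., last digit at the 10^2 place).
Sum: 69923.481 g; keep the coarser place, 10^2.
Result: 6.99 × 10⁴ g.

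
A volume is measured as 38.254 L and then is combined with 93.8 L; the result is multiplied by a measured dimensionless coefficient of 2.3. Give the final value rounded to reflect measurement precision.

38.254 L + 93.8 L = 132.054 L; the sum is limited to 1 decimal place (4 s.f.).
Carrying full precision, 132.054 × 2.3 = 303.7242 L; 2.3 has 2 s.f., so the result keeps min(4, 2) = 2 s.f.
Rounded to 2 significant figures: 3.0 × 10² L.

3.0 × 10² L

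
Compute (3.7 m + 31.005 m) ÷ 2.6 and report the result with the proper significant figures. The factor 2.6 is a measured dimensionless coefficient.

13 m

3.7 m + 31.005 m = 34.705 m; the sum is limited to 1 decimal place (3 s.f.).
Carrying full precision, 34.705 ÷ 2.6 = 13.3480769231… m; 2.6 has 2 s.f., so the result keeps min(3, 2) = 2 s.f.
Rounded to 2 significant figures: 13 m.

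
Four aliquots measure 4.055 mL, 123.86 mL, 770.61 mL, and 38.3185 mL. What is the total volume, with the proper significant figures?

936.84 mL

4.055 mL + 123.86 mL + 770.61 mL + 38.3185 mL = 936.8435 mL.
Addition/subtraction keeps the fewest decimal places: 4.055 → 3 decimal places, 123.86 → 2 decimal places, 770.61 → 2 decimal places, 38.3185 → 4 decimal places; limit is 2.
Rounded to 2 decimal places: 936.84 mL.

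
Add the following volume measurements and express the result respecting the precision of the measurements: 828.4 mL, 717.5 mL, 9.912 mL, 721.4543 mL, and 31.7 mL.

828.4 mL + 717.5 mL + 9.912 mL + 721.4543 mL + 31.7 mL = 2308.9663 mL.
Addition/subtraction keeps the fewest decimal places: 828.4 → 1 decimal place, 717.5 → 1 decimal place, 9.912 → 3 decimal places, 721.4543 → 4 decimal places, 31.7 → 1 decimal place; limit is 1.
Rounded to 1 decimal place: 2309.0 mL.

2309.0 mL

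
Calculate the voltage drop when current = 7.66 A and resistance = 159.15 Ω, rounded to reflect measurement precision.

voltage drop = 7.66 A × 159.15 Ω = 1219.089 V.
7.66 has 3 significant figures; 159.15 has 5.
Division/multiplication keeps the fewest: 3 significant figures.
Rounded: 1.22 × 10^3 V.

1.22 × 10^3 V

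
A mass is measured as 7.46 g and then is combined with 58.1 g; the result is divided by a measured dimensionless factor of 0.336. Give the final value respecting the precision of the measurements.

1.95 × 10^2 g

7.46 g + 58.1 g = 65.56 g; the sum is limited to 1 decimal place (3 s.f.).
Carrying full precision, 65.56 ÷ 0.336 = 195.119047619… g; 0.336 has 3 s.f., so the result keeps min(3, 3) = 3 s.f.
Rounded to 3 significant figures: 1.95 × 10^2 g.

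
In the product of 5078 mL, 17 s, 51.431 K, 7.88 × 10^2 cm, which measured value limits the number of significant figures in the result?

17 s

5078 mL → 4 s.f.; 17 s → 2 s.f.; 51.431 K → 5 s.f.; 7.88 × 10^2 cm → 3 s.f.
The fewest is 2 significant figures, from 17 s.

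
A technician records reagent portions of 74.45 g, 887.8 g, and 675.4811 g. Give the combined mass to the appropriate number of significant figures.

1637.7 g

74.45 g + 887.8 g + 675.4811 g = 1637.7311 g.
Addition/subtraction keeps the fewest decimal places: 74.45 → 2 decimal places, 887.8 → 1 decimal place, 675.4811 → 4 decimal places; limit is 1.
Rounded to 1 decimal place: 1637.7 g.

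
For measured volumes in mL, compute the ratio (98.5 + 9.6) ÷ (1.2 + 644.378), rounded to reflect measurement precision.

98.5 + 9.6 = 108.1, limited to 1 d.p. → 4 s.f.; 1.2 + 644.378 = 645.578, limited to 1 d.p. → 4 s.f.
Carrying full precision, 108.1 ÷ 645.578 = 0.167446846082…; keep min(4, 4) = 4 s.f.
Rounded to 4 significant figures: 0.1674.

0.1674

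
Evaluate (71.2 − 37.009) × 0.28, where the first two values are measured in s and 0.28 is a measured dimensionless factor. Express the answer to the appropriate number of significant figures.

71.2 s − 37.009 s = 34.191 s; the difference is limited to 1 decimal place (3 s.f.).
Carrying full precision, 34.191 × 0.28 = 9.57348 s; 0.28 has 2 s.f., so the result keeps min(3, 2) = 2 s.f.
Rounded to 2 significant figures: 9.6 s.

9.6 s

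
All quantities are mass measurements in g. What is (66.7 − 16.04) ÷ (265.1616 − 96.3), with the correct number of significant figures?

66.7 − 16.04 = 50.66, limited to 1 d.p. → 3 s.f.; 265.1616 − 96.3 = 168.8616, limited to 1 d.p. → 4 s.f.
Carrying full precision, 50.66 ÷ 168.8616 = 0.300009001454…; keep min(3, 4) = 3 s.f.
Rounded to 3 significant figures: 0.300.

0.300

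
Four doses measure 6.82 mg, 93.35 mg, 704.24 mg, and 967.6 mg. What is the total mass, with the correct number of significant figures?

6.82 mg + 93.35 mg + 704.24 mg + 967.6 mg = 1772.01 mg.
Addition/subtraction keeps the fewest decimal places: 6.82 → 2 decimal places, 93.35 → 2 decimal places, 704.24 → 2 decimal places, 967.6 → 1 decimal place; limit is 1.
Rounded to 1 decimal place: 1772.0 mg.

1772.0 mg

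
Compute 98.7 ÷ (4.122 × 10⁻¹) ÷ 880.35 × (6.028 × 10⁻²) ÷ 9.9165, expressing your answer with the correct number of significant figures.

98.7 ÷ (4.122 × 10⁻¹) ÷ 880.35 × (6.028 × 10⁻²) ÷ 9.9165 = 0.00165336455935…
Multiplication/division keeps the fewest significant figures: 98.7 → 3 s.f., 4.122 × 10⁻¹ → 4 s.f., 880.35 → 5 s.f., 6.028 × 10⁻² → 4 s.f., 9.9165 → 5 s.f.; limit is 3.
Rounded to 3 significant figures: 0.00165.

0.00165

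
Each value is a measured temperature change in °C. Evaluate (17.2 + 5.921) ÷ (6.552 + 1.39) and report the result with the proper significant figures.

2.91

17.2 + 5.921 = 23.121, limited to 1 d.p. → 3 s.f.; 6.552 + 1.39 = 7.942, limited to 2 d.p. → 3 s.f.
Carrying full precision, 23.121 ÷ 7.942 = 2.91123142785…; keep min(3, 3) = 3 s.f.
Rounded to 3 significant figures: 2.91.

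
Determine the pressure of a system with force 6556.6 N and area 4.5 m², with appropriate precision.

1.5 × 10³ Pa

pressure = 6556.6 N ÷ 4.5 m² = 1457.02222222… Pa.
6556.6 has 5 significant figures; 4.5 has 2.
Division/multiplication keeps the fewest: 2 significant figures.
Rounded: 1.5 × 10³ Pa.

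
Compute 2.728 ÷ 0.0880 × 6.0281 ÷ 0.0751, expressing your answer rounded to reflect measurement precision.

2.49 × 10^3

2.728 ÷ 0.0880 × 6.0281 ÷ 0.0751 = 2488.29693742…
Multiplication/division keeps the fewest significant figures: 2.728 → 4 s.f., 0.0880 → 3 s.f., 6.0281 → 5 s.f., 0.0751 → 3 s.f.; limit is 3.
Rounded to 3 significant figures: 2.49 × 10^3.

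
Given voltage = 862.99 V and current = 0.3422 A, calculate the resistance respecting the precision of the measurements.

2522 Ω

resistance = 862.99 V ÷ 0.3422 A = 2521.88778492… Ω.
862.99 has 5 significant figures; 0.3422 has 4.
Division/multiplication keeps the fewest: 4 significant figures.
Rounded: 2522 Ω.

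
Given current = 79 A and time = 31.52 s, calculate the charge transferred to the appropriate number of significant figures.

charge transferred = 79 A × 31.52 s = 2490.08 C.
79 has 2 significant figures; 31.52 has 4.
Division/multiplication keeps the fewest: 2 significant figures.
Rounded: 2.5 × 10³ C.

2.5 × 10³ C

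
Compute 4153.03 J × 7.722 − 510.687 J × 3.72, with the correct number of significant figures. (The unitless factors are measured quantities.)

3.017 × 10⁴ J

4153.03 × 7.722 = 32069.69766 → 3.207 × 10⁴ J (4 s.f., last digit at the 10^1 place).
510.687 × 3.72 = 1899.75564 → 1.90 × 10³ J (3 s.f., last digit at the 10^1 place).
Difference: 30169.94202 J; keep the coarser place, 10^1.
Result: 3.017 × 10⁴ J.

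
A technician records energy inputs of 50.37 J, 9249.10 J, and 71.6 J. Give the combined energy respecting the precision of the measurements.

9371.1 J

50.37 J + 9249.10 J + 71.6 J = 9371.07 J.
Addition/subtraction keeps the fewest decimal places: 50.37 → 2 decimal places, 9249.10 → 2 decimal places, 71.6 → 1 decimal place; limit is 1.
Rounded to 1 decimal place: 9371.1 J.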